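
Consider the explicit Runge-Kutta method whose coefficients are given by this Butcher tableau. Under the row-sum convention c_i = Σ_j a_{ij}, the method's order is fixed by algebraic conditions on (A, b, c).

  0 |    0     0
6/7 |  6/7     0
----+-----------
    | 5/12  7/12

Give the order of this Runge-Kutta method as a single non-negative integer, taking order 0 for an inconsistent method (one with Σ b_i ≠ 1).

b = (5/12, 7/12)
c = (0, 6/7)
Σ b_i: 5/12·1 + 7/12·1 = 1 ✓
b·c: 7/12·6/7 = 1/2 ✓; 2 stages ⇒ order 2.

2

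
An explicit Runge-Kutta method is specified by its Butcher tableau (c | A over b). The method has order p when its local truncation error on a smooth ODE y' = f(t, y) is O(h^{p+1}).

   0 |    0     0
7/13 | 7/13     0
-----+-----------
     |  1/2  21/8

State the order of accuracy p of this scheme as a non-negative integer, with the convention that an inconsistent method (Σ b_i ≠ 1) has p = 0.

b = (1/2, 21/8)
c = (0, 7/13)
Σ b_i: 1/2·1 + 21/8·1 = 25/8 ≠ 1 ⇒ order 0.

0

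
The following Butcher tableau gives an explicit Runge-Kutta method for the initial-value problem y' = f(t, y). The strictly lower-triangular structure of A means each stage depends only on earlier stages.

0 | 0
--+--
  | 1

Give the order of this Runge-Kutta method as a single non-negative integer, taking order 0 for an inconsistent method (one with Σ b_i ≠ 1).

b = (1)
c = (0)
Σ b_i: 1·1 = 1 ✓; 1 stage ⇒ order 1.

1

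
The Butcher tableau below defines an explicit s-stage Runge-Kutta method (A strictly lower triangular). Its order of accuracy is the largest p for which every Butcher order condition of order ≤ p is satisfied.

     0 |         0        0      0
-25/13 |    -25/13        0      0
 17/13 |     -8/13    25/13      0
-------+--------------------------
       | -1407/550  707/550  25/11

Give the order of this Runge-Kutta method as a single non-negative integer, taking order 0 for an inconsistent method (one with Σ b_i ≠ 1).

b = (-1407/550, 707/550, 25/11)
c = (0, -25/13, 17/13)
Ac = (0, 0, -625/169)
Σ b_i: (-1407/550)·1 + 707/550·1 + 25/11·1 = 1 ✓
b·c: 707/550·(-25/13) + 25/11·17/13 = 1/2 ✓
b·c²: 707/550·625/169 + 25/11·289/169 = 32125/3718 ≠ 1/3 ⇒ order 2.
b·Ac: 25/11·(-625/169) = -15625/1859 ≠ 1/6

2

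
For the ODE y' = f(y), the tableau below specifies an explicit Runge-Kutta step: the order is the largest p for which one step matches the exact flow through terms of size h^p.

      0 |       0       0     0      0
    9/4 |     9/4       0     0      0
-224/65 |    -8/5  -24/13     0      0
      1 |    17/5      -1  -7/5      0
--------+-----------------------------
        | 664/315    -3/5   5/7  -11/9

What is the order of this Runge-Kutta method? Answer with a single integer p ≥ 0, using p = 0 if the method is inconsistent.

b = (664/315, -3/5, 5/7, -11/9)
c = (0, 9/4, -224/65, 1)
Ac = (0, 0, -54/13, 3347/1300)
Σ b_i: 664/315·1 + (-3/5)·1 + 5/7·1 + (-11/9)·1 = 1 ✓
b·c: (-3/5)·9/4 + 5/7·(-224/65) + (-11/9)·1 = -11779/2340 ≠ 1/2 ⇒ order 1.

1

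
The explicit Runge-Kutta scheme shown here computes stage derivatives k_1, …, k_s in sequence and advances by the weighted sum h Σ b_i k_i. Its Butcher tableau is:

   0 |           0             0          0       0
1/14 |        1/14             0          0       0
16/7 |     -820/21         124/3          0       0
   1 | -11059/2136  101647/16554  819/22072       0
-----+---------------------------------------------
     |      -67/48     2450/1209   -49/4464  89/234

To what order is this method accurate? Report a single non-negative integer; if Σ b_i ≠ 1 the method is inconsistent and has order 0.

4

b = (-67/48, 2450/1209, -49/4464, 89/234)
c = (0, 1/14, 16/7, 1)
Ac = (0, 0, 62/21, 559/1068)
Σ b_i: (-67/48)·1 + 2450/1209·1 + (-49/4464)·1 + 89/234·1 = 1 ✓
b·c: 2450/1209·1/14 + (-49/4464)·16/7 + 89/234·1 = 1/2 ✓
b·c²: 2450/1209·1/196 + (-49/4464)·256/49 + 89/234·1 = 1/3 ✓
b·Ac: (-49/4464)·62/21 + 89/234·559/1068 = 1/6 ✓
b·c³: 2450/1209·1/2744 + (-49/4464)·4096/343 + 89/234·1 = 1/4 ✓
b·(c∘Ac): (-49/4464)·992/147 + 89/234·559/1068 = 1/8 ✓
b·Ac²: (-49/4464)·31/147 + 89/234·481/2136 = 1/12 ✓
b·A²c: 89/234·39/356 = 1/24 ✓; 4 stages ⇒ order 4.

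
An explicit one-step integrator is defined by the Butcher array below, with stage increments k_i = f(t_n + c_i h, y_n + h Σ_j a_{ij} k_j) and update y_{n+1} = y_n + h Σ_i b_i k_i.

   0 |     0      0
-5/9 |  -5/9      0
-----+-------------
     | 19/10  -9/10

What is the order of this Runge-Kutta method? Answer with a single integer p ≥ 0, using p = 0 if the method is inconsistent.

2

b = (19/10, -9/10)
c = (0, -5/9)
Σ b_i: 19/10·1 + (-9/10)·1 = 1 ✓
b·c: (-9/10)·(-5/9) = 1/2 ✓; 2 stages ⇒ order 2.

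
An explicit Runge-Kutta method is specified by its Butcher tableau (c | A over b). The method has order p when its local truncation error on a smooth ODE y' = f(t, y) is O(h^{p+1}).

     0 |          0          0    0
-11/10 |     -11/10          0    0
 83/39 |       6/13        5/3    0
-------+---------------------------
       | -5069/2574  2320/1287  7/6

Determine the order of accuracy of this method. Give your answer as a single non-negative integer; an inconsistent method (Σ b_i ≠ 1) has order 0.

2

b = (-5069/2574, 2320/1287, 7/6)
c = (0, -11/10, 83/39)
Ac = (0, 0, -11/6)
Σ b_i: (-5069/2574)·1 + 2320/1287·1 + 7/6·1 = 1 ✓
b·c: 2320/1287·(-11/10) + 7/6·83/39 = 1/2 ✓
b·c²: 2320/1287·121/100 + 7/6·6889/1521 = 340643/45630 ≠ 1/3 ⇒ order 2.
b·Ac: 7/6·(-11/6) = -77/36 ≠ 1/6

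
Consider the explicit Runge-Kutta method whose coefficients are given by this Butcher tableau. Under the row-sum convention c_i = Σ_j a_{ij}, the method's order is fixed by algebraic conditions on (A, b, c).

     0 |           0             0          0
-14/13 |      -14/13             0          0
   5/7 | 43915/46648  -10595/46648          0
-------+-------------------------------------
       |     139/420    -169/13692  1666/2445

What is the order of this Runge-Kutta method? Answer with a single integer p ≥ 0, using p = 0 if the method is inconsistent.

3

b = (139/420, -169/13692, 1666/2445)
c = (0, -14/13, 5/7)
Ac = (0, 0, 815/3332)
Σ b_i: 139/420·1 + (-169/13692)·1 + 1666/2445·1 = 1 ✓
b·c: (-169/13692)·(-14/13) + 1666/2445·5/7 = 1/2 ✓
b·c²: (-169/13692)·196/169 + 1666/2445·25/49 = 1/3 ✓
b·Ac: 1666/2445·815/3332 = 1/6 ✓; 3 stages ⇒ order 3.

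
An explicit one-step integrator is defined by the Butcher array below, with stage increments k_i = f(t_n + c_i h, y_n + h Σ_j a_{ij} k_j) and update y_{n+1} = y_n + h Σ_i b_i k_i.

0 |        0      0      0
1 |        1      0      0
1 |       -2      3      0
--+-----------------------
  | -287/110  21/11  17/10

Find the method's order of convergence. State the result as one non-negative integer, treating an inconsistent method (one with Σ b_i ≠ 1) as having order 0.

b = (-287/110, 21/11, 17/10)
c = (0, 1, 1)
Ac = (0, 0, 3)
Σ b_i: (-287/110)·1 + 21/11·1 + 17/10·1 = 1 ✓
b·c: 21/11·1 + 17/10·1 = 397/110 ≠ 1/2 ⇒ order 1.

1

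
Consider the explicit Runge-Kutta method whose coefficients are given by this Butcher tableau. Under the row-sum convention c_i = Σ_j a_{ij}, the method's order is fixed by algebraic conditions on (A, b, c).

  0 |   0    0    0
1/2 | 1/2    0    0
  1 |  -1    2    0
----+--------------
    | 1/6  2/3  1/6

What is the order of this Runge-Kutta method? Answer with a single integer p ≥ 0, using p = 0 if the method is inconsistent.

3

b = (1/6, 2/3, 1/6)
c = (0, 1/2, 1)
Ac = (0, 0, 1)
Σ b_i: 1/6·1 + 2/3·1 + 1/6·1 = 1 ✓
b·c: 2/3·1/2 + 1/6·1 = 1/2 ✓
b·c²: 2/3·1/4 + 1/6·1 = 1/3 ✓
b·Ac: 1/6·1 = 1/6 ✓; 3 stages ⇒ order 3.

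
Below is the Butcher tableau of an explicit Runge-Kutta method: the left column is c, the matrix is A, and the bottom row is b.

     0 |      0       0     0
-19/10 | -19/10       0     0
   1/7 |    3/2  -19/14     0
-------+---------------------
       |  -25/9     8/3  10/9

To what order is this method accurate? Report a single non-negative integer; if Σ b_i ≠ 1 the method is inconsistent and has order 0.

1

b = (-25/9, 8/3, 10/9)
c = (0, -19/10, 1/7)
Ac = (0, 0, 361/140)
Σ b_i: (-25/9)·1 + 8/3·1 + 10/9·1 = 1 ✓
b·c: 8/3·(-19/10) + 10/9·1/7 = -1546/315 ≠ 1/2 ⇒ order 1.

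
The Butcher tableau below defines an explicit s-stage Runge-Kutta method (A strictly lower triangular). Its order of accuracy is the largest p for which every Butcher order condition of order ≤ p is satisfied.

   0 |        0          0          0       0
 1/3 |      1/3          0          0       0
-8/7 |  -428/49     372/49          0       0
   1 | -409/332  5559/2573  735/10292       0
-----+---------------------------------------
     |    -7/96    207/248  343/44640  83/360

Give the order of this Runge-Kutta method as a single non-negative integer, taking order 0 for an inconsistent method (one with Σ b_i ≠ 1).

b = (-7/96, 207/248, 343/44640, 83/360)
c = (0, 1/3, -8/7, 1)
Ac = (0, 0, 124/49, 53/83)
Σ b_i: (-7/96)·1 + 207/248·1 + 343/44640·1 + 83/360·1 = 1 ✓
b·c: 207/248·1/3 + 343/44640·(-8/7) + 83/360·1 = 1/2 ✓
b·c²: 207/248·1/9 + 343/44640·64/49 + 83/360·1 = 1/3 ✓
b·Ac: 343/44640·124/49 + 83/360·53/83 = 1/6 ✓
b·c³: 207/248·1/27 + 343/44640·(-512/343) + 83/360·1 = 1/4 ✓
b·(c∘Ac): 343/44640·(-992/343) + 83/360·53/83 = 1/8 ✓
b·Ac²: 343/44640·124/147 + 83/360·1/3 = 1/12 ✓
b·A²c: 83/360·15/83 = 1/24 ✓; 4 stages ⇒ order 4.

4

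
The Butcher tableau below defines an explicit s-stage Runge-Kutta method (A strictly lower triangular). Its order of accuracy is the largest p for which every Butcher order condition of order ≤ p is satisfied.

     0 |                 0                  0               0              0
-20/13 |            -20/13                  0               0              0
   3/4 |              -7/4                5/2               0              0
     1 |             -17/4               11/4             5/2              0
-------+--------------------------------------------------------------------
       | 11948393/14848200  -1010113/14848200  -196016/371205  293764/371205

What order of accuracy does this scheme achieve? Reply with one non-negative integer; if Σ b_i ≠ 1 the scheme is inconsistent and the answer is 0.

3

b = (11948393/14848200, -1010113/14848200, -196016/371205, 293764/371205)
c = (0, -20/13, 3/4, 1)
Ac = (0, 0, -50/13, -245/104)
Σ b_i: 11948393/14848200·1 + (-1010113/14848200)·1 + (-196016/371205)·1 + 293764/371205·1 = 1 ✓
b·c: (-1010113/14848200)·(-20/13) + (-196016/371205)·3/4 + 293764/371205·1 = 1/2 ✓
b·c²: (-1010113/14848200)·400/169 + (-196016/371205)·9/16 + 293764/371205·1 = 1/3 ✓
b·Ac: (-196016/371205)·(-50/13) + 293764/371205·(-245/104) = 1/6 ✓
b·c³: (-1010113/14848200)·(-8000/2197) + (-196016/371205)·27/64 + 293764/371205·1 = 1750803/2144740 ≠ 1/4 ⇒ order 3.
b·(c∘Ac): (-196016/371205)·(-75/26) + 293764/371205·(-245/104) = -658369/1930266 ≠ 1/8
b·Ac²: (-196016/371205)·1000/169 + 293764/371205·42805/5408 = 8079559/2573688 ≠ 1/12
b·A²c: 293764/371205·(-125/13) = -7344100/965133 ≠ 1/24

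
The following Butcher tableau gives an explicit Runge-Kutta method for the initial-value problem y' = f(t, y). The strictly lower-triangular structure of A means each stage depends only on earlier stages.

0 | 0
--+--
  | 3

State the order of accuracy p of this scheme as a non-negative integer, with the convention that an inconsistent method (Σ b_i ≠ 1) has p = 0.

0

b = (3)
c = (0)
Σ b_i: 3·1 = 3 ≠ 1 ⇒ order 0.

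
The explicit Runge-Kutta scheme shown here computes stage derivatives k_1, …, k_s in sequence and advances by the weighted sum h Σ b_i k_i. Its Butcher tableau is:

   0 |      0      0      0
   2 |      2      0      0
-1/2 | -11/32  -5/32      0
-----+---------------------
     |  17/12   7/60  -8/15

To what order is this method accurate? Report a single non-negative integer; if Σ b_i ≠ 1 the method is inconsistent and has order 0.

b = (17/12, 7/60, -8/15)
c = (0, 2, -1/2)
Ac = (0, 0, -5/16)
Σ b_i: 17/12·1 + 7/60·1 + (-8/15)·1 = 1 ✓
b·c: 7/60·2 + (-8/15)·(-1/2) = 1/2 ✓
b·c²: 7/60·4 + (-8/15)·1/4 = 1/3 ✓
b·Ac: (-8/15)·(-5/16) = 1/6 ✓; 3 stages ⇒ order 3.

3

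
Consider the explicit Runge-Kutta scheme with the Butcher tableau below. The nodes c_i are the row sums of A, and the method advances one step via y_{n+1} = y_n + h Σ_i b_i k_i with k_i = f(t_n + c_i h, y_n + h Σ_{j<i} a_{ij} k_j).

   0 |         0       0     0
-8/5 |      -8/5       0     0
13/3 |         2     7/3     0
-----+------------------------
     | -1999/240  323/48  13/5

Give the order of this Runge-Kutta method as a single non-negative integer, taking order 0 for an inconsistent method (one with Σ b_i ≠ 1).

2

b = (-1999/240, 323/48, 13/5)
c = (0, -8/5, 13/3)
Ac = (0, 0, -56/15)
Σ b_i: (-1999/240)·1 + 323/48·1 + 13/5·1 = 1 ✓
b·c: 323/48·(-8/5) + 13/5·13/3 = 1/2 ✓
b·c²: 323/48·64/25 + 13/5·169/9 = 14861/225 ≠ 1/3 ⇒ order 2.
b·Ac: 13/5·(-56/15) = -728/75 ≠ 1/6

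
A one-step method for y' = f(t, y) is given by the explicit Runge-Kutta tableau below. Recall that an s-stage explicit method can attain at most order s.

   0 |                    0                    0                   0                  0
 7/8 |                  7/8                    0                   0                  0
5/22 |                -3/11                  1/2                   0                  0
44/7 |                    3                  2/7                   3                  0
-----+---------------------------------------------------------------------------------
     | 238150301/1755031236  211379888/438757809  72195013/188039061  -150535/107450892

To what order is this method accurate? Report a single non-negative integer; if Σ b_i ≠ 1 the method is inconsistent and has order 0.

3

b = (238150301/1755031236, 211379888/438757809, 72195013/188039061, -150535/107450892)
c = (0, 7/8, 5/22, 44/7)
Ac = (0, 0, 7/16, 41/44)
Σ b_i: 238150301/1755031236·1 + 211379888/438757809·1 + 72195013/188039061·1 + (-150535/107450892)·1 = 1 ✓
b·c: 211379888/438757809·7/8 + 72195013/188039061·5/22 + (-150535/107450892)·44/7 = 1/2 ✓
b·c²: 211379888/438757809·49/64 + 72195013/188039061·25/484 + (-150535/107450892)·1936/49 = 1/3 ✓
b·Ac: 72195013/188039061·7/16 + (-150535/107450892)·41/44 = 1/6 ✓
b·c³: 211379888/438757809·343/512 + 72195013/188039061·125/10648 + (-150535/107450892)·85184/343 = -3193087981/154442748768 ≠ 1/4 ⇒ order 3.
b·(c∘Ac): 72195013/188039061·35/352 + (-150535/107450892)·41/7 = 2862475/95511904 ≠ 1/8
b·Ac²: 72195013/188039061·49/128 + (-150535/107450892)·1447/3872 = 923202301/6303785664 ≠ 1/12
b·A²c: (-150535/107450892)·21/16 = -1053745/573071424 ≠ 1/24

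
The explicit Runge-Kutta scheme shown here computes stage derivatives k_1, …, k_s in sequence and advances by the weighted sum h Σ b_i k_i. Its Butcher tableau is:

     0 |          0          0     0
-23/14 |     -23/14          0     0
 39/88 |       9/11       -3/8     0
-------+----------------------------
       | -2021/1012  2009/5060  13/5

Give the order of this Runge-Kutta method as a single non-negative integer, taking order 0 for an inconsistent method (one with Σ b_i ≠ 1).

b = (-2021/1012, 2009/5060, 13/5)
c = (0, -23/14, 39/88)
Ac = (0, 0, 69/112)
Σ b_i: (-2021/1012)·1 + 2009/5060·1 + 13/5·1 = 1 ✓
b·c: 2009/5060·(-23/14) + 13/5·39/88 = 1/2 ✓
b·c²: 2009/5060·529/196 + 13/5·1521/7744 = 12253/7744 ≠ 1/3 ⇒ order 2.
b·Ac: 13/5·69/112 = 897/560 ≠ 1/6

2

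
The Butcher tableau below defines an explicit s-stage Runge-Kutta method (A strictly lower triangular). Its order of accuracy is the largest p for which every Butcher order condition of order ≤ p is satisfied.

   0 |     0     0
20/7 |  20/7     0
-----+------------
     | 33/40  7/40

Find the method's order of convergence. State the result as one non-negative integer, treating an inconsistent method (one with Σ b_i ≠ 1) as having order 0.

b = (33/40, 7/40)
c = (0, 20/7)
Σ b_i: 33/40·1 + 7/40·1 = 1 ✓
b·c: 7/40·20/7 = 1/2 ✓; 2 stages ⇒ order 2.

2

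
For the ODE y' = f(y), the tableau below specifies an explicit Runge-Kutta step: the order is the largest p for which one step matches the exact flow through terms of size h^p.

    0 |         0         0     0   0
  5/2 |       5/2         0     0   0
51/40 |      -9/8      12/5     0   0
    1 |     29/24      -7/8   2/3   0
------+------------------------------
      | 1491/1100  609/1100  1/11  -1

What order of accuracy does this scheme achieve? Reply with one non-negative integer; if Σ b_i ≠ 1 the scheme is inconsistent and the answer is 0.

b = (1491/1100, 609/1100, 1/11, -1)
c = (0, 5/2, 51/40, 1)
Ac = (0, 0, 6, -107/80)
Σ b_i: 1491/1100·1 + 609/1100·1 + 1/11·1 + (-1)·1 = 1 ✓
b·c: 609/1100·5/2 + 1/11·51/40 + (-1)·1 = 1/2 ✓
b·c²: 609/1100·25/4 + 1/11·2601/1600 + (-1)·1 = 45901/17600 ≠ 1/3 ⇒ order 2.
b·Ac: 1/11·6 + (-1)·(-107/80) = 1657/880 ≠ 1/6

2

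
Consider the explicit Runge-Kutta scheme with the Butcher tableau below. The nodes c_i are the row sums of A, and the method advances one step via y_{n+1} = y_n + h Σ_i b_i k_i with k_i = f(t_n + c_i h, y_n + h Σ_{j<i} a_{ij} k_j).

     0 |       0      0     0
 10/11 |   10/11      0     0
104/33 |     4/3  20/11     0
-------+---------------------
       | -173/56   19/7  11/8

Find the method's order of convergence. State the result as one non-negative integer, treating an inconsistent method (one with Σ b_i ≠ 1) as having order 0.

1

b = (-173/56, 19/7, 11/8)
c = (0, 10/11, 104/33)
Ac = (0, 0, 200/121)
Σ b_i: (-173/56)·1 + 19/7·1 + 11/8·1 = 1 ✓
b·c: 19/7·10/11 + 11/8·104/33 = 1571/231 ≠ 1/2 ⇒ order 1.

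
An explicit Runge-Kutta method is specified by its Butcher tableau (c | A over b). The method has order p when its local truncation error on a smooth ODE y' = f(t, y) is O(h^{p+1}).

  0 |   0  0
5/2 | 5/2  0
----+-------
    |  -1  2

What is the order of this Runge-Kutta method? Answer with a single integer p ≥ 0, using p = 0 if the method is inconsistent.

1

b = (-1, 2)
c = (0, 5/2)
Σ b_i: (-1)·1 + 2·1 = 1 ✓
b·c: 2·5/2 = 5 ≠ 1/2 ⇒ order 1.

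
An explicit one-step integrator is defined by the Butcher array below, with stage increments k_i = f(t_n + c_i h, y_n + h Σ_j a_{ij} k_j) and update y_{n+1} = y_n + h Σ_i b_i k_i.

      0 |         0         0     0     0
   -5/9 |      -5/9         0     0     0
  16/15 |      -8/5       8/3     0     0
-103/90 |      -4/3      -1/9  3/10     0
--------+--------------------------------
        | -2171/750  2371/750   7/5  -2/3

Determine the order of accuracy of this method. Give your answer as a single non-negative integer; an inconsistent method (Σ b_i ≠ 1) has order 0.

2

b = (-2171/750, 2371/750, 7/5, -2/3)
c = (0, -5/9, 16/15, -103/90)
Ac = (0, 0, -40/27, 773/2025)
Σ b_i: (-2171/750)·1 + 2371/750·1 + 7/5·1 + (-2/3)·1 = 1 ✓
b·c: 2371/750·(-5/9) + 7/5·16/15 + (-2/3)·(-103/90) = 1/2 ✓
b·c²: 2371/750·25/81 + 7/5·256/225 + (-2/3)·10609/8100 = 51499/30375 ≠ 1/3 ⇒ order 2.
b·Ac: 7/5·(-40/27) + (-2/3)·773/2025 = -14146/6075 ≠ 1/6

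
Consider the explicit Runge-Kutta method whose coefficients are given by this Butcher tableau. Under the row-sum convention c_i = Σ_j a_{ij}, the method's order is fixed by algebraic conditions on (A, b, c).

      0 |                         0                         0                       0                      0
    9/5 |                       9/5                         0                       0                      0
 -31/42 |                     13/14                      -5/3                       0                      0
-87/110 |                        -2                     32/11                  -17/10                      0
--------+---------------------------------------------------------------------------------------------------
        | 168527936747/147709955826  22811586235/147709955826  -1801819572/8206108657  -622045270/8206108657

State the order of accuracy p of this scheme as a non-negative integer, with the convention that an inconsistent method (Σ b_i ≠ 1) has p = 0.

b = (168527936747/147709955826, 22811586235/147709955826, -1801819572/8206108657, -622045270/8206108657)
c = (0, 9/5, -31/42, -87/110)
Ac = (0, 0, -3, 29989/4620)
Σ b_i: 168527936747/147709955826·1 + 22811586235/147709955826·1 + (-1801819572/8206108657)·1 + (-622045270/8206108657)·1 = 1 ✓
b·c: 22811586235/147709955826·9/5 + (-1801819572/8206108657)·(-31/42) + (-622045270/8206108657)·(-87/110) = 1/2 ✓
b·c²: 22811586235/147709955826·81/25 + (-1801819572/8206108657)·961/1764 + (-622045270/8206108657)·7569/12100 = 1/3 ✓
b·Ac: (-1801819572/8206108657)·(-3) + (-622045270/8206108657)·29989/4620 = 1/6 ✓
b·c³: 22811586235/147709955826·729/125 + (-1801819572/8206108657)·(-29791/74088) + (-622045270/8206108657)·(-658503/1331000) = 116745876296719/113736665986020 ≠ 1/4 ⇒ order 3.
b·(c∘Ac): (-1801819572/8206108657)·31/14 + (-622045270/8206108657)·(-869681/169400) = -15924624439/164122173140 ≠ 1/8
b·Ac²: (-1801819572/8206108657)·(-27/5) + (-622045270/8206108657)·8246041/970200 = 5598007899997/10339696907820 ≠ 1/12
b·A²c: (-622045270/8206108657)·51/10 = -3172430877/8206108657 ≠ 1/24

3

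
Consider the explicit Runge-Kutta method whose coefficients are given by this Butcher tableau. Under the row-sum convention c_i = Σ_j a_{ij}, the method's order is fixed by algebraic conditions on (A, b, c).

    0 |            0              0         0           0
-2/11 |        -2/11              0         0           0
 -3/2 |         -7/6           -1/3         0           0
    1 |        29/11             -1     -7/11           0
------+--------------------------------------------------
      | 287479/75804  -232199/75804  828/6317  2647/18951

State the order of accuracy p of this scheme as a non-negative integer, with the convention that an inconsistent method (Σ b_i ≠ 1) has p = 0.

3

b = (287479/75804, -232199/75804, 828/6317, 2647/18951)
c = (0, -2/11, -3/2, 1)
Ac = (0, 0, 2/33, 25/22)
Σ b_i: 287479/75804·1 + (-232199/75804)·1 + 828/6317·1 + 2647/18951·1 = 1 ✓
b·c: (-232199/75804)·(-2/11) + 828/6317·(-3/2) + 2647/18951·1 = 1/2 ✓
b·c²: (-232199/75804)·4/121 + 828/6317·9/4 + 2647/18951·1 = 1/3 ✓
b·Ac: 828/6317·2/33 + 2647/18951·25/22 = 1/6 ✓
b·c³: (-232199/75804)·(-8/1331) + 828/6317·(-27/8) + 2647/18951·1 = -39509/138974 ≠ 1/4 ⇒ order 3.
b·(c∘Ac): 828/6317·(-1/11) + 2647/18951·25/22 = 61207/416922 ≠ 1/8
b·Ac²: 828/6317·(-4/363) + 2647/18951·(-709/484) = -1889971/9172284 ≠ 1/12
b·A²c: 2647/18951·(-14/363) = -37058/6879213 ≠ 1/24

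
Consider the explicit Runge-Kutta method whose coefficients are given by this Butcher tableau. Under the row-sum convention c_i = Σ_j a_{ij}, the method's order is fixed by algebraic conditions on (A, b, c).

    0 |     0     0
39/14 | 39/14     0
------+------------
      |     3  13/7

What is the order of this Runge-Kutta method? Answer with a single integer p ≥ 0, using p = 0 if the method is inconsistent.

0

b = (3, 13/7)
c = (0, 39/14)
Σ b_i: 3·1 + 13/7·1 = 34/7 ≠ 1 ⇒ order 0.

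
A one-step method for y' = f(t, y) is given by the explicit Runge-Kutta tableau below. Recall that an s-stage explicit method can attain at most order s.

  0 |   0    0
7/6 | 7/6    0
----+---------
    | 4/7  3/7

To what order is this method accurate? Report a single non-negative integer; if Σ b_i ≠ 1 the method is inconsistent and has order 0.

2

b = (4/7, 3/7)
c = (0, 7/6)
Σ b_i: 4/7·1 + 3/7·1 = 1 ✓
b·c: 3/7·7/6 = 1/2 ✓; 2 stages ⇒ order 2.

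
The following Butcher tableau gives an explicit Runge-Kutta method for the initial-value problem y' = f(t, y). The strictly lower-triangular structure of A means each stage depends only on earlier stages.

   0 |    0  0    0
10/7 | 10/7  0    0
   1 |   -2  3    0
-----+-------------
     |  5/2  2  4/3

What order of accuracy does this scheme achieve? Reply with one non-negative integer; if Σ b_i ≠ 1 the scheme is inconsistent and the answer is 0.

b = (5/2, 2, 4/3)
c = (0, 10/7, 1)
Ac = (0, 0, 30/7)
Σ b_i: 5/2·1 + 2·1 + 4/3·1 = 35/6 ≠ 1 ⇒ order 0.

0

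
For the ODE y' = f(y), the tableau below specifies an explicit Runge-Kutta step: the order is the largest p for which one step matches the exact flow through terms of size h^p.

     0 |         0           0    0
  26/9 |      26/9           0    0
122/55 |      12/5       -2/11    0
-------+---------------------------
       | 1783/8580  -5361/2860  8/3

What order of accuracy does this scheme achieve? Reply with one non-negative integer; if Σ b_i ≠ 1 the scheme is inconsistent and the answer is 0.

2

b = (1783/8580, -5361/2860, 8/3)
c = (0, 26/9, 122/55)
Ac = (0, 0, -52/99)
Σ b_i: 1783/8580·1 + (-5361/2860)·1 + 8/3·1 = 1 ✓
b·c: (-5361/2860)·26/9 + 8/3·122/55 = 1/2 ✓
b·c²: (-5361/2860)·676/81 + 8/3·14884/3025 = -206057/81675 ≠ 1/3 ⇒ order 2.
b·Ac: 8/3·(-52/99) = -416/297 ≠ 1/6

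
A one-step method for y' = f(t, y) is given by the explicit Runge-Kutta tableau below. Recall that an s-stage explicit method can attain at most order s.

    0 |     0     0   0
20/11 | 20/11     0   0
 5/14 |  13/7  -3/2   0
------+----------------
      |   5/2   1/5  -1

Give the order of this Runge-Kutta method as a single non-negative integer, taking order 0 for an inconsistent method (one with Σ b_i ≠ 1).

b = (5/2, 1/5, -1)
c = (0, 20/11, 5/14)
Ac = (0, 0, -30/11)
Σ b_i: 5/2·1 + 1/5·1 + (-1)·1 = 17/10 ≠ 1 ⇒ order 0.

0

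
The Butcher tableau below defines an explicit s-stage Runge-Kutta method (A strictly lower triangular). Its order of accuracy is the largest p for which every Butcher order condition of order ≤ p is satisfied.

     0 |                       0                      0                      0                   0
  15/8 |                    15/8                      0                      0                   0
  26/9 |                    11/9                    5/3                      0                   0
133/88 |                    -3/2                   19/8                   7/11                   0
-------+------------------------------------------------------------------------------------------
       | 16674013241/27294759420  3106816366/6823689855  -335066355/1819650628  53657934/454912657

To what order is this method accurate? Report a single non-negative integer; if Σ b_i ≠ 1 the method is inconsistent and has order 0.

3

b = (16674013241/27294759420, 3106816366/6823689855, -335066355/1819650628, 53657934/454912657)
c = (0, 15/8, 26/9, 133/88)
Ac = (0, 0, 25/8, 39863/6336)
Σ b_i: 16674013241/27294759420·1 + 3106816366/6823689855·1 + (-335066355/1819650628)·1 + 53657934/454912657·1 = 1 ✓
b·c: 3106816366/6823689855·15/8 + (-335066355/1819650628)·26/9 + 53657934/454912657·133/88 = 1/2 ✓
b·c²: 3106816366/6823689855·225/64 + (-335066355/1819650628)·676/81 + 53657934/454912657·17689/7744 = 1/3 ✓
b·Ac: (-335066355/1819650628)·25/8 + 53657934/454912657·39863/6336 = 1/6 ✓
b·c³: 3106816366/6823689855·3375/512 + (-335066355/1819650628)·17576/729 + 53657934/454912657·2352637/681472 = -101314339481/98261133912 ≠ 1/4 ⇒ order 3.
b·(c∘Ac): (-335066355/1819650628)·325/36 + 53657934/454912657·5301779/557568 = -188932497889/349372920576 ≠ 1/8
b·Ac²: (-335066355/1819650628)·375/64 + 53657934/454912657·6231809/456192 = 104619227551/196522267824 ≠ 1/12
b·A²c: 53657934/454912657·175/88 = 426824475/1819650628 ≠ 1/24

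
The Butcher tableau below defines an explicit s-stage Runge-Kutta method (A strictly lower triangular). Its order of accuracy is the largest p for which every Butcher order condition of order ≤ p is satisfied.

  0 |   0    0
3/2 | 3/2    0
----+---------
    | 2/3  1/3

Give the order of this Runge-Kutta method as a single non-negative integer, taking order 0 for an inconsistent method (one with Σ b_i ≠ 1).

b = (2/3, 1/3)
c = (0, 3/2)
Σ b_i: 2/3·1 + 1/3·1 = 1 ✓
b·c: 1/3·3/2 = 1/2 ✓; 2 stages ⇒ order 2.

2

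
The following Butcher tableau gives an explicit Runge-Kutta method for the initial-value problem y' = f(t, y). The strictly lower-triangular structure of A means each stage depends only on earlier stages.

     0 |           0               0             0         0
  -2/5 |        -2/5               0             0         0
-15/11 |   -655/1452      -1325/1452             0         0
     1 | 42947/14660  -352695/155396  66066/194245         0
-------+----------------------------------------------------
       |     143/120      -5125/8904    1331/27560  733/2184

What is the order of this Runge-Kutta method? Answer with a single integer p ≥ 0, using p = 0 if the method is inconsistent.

4

b = (143/120, -5125/8904, 1331/27560, 733/2184)
c = (0, -2/5, -15/11, 1)
Ac = (0, 0, 265/726, 651/1466)
Σ b_i: 143/120·1 + (-5125/8904)·1 + 1331/27560·1 + 733/2184·1 = 1 ✓
b·c: (-5125/8904)·(-2/5) + 1331/27560·(-15/11) + 733/2184·1 = 1/2 ✓
b·c²: (-5125/8904)·4/25 + 1331/27560·225/121 + 733/2184·1 = 1/3 ✓
b·Ac: 1331/27560·265/726 + 733/2184·651/1466 = 1/6 ✓
b·c³: (-5125/8904)·(-8/125) + 1331/27560·(-3375/1331) + 733/2184·1 = 1/4 ✓
b·(c∘Ac): 1331/27560·(-1325/2662) + 733/2184·651/1466 = 1/8 ✓
b·Ac²: 1331/27560·(-53/363) + 733/2184·987/3665 = 1/12 ✓
b·A²c: 733/2184·91/733 = 1/24 ✓; 4 stages ⇒ order 4.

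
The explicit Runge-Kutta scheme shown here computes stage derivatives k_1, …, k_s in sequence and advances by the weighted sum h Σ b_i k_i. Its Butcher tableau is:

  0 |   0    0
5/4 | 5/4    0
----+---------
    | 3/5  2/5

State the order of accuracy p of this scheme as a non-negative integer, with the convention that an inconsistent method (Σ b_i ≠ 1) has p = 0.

2

b = (3/5, 2/5)
c = (0, 5/4)
Σ b_i: 3/5·1 + 2/5·1 = 1 ✓
b·c: 2/5·5/4 = 1/2 ✓; 2 stages ⇒ order 2.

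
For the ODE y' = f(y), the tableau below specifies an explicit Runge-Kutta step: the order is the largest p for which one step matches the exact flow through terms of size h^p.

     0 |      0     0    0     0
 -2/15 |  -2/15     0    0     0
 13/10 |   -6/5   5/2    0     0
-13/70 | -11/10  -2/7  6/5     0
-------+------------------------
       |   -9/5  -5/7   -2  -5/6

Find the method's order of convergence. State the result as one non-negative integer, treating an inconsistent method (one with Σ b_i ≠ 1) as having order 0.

0

b = (-9/5, -5/7, -2, -5/6)
c = (0, -2/15, 13/10, -13/70)
Ac = (0, 0, -1/3, 839/525)
Σ b_i: (-9/5)·1 + (-5/7)·1 + (-2)·1 + (-5/6)·1 = -1123/210 ≠ 1 ⇒ order 0.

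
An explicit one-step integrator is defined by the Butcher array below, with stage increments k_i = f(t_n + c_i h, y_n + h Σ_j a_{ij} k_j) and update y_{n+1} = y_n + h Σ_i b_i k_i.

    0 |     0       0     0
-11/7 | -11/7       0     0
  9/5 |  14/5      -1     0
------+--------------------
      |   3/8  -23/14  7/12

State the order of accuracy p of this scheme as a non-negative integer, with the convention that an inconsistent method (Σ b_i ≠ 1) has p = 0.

b = (3/8, -23/14, 7/12)
c = (0, -11/7, 9/5)
Ac = (0, 0, 11/7)
Σ b_i: 3/8·1 + (-23/14)·1 + 7/12·1 = -115/168 ≠ 1 ⇒ order 0.

0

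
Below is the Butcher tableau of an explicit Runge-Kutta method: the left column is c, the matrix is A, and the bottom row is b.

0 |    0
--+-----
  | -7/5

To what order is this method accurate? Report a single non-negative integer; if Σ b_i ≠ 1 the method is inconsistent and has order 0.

0

b = (-7/5)
c = (0)
Σ b_i: (-7/5)·1 = -7/5 ≠ 1 ⇒ order 0.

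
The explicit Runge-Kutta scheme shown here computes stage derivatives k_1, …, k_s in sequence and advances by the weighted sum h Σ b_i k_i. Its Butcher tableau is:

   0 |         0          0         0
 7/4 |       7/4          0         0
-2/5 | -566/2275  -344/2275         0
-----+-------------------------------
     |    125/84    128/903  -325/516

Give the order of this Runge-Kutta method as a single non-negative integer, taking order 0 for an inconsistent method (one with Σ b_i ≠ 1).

3

b = (125/84, 128/903, -325/516)
c = (0, 7/4, -2/5)
Ac = (0, 0, -86/325)
Σ b_i: 125/84·1 + 128/903·1 + (-325/516)·1 = 1 ✓
b·c: 128/903·7/4 + (-325/516)·(-2/5) = 1/2 ✓
b·c²: 128/903·49/16 + (-325/516)·4/25 = 1/3 ✓
b·Ac: (-325/516)·(-86/325) = 1/6 ✓; 3 stages ⇒ order 3.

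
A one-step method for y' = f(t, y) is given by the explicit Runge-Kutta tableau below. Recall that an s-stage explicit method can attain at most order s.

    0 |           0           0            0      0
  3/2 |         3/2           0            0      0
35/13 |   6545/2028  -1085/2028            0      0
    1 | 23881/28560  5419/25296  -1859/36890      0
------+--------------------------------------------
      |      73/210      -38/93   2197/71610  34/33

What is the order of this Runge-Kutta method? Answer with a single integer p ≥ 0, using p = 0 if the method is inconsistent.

4

b = (73/210, -38/93, 2197/71610, 34/33)
c = (0, 3/2, 35/13, 1)
Ac = (0, 0, -1085/1352, 101/544)
Σ b_i: 73/210·1 + (-38/93)·1 + 2197/71610·1 + 34/33·1 = 1 ✓
b·c: (-38/93)·3/2 + 2197/71610·35/13 + 34/33·1 = 1/2 ✓
b·c²: (-38/93)·9/4 + 2197/71610·1225/169 + 34/33·1 = 1/3 ✓
b·Ac: 2197/71610·(-1085/1352) + 34/33·101/544 = 1/6 ✓
b·c³: (-38/93)·27/8 + 2197/71610·42875/2197 + 34/33·1 = 1/4 ✓
b·(c∘Ac): 2197/71610·(-37975/17576) + 34/33·101/544 = 1/8 ✓
b·Ac²: 2197/71610·(-3255/2704) + 34/33·127/1088 = 1/12 ✓
b·A²c: 34/33·11/272 = 1/24 ✓; 4 stages ⇒ order 4.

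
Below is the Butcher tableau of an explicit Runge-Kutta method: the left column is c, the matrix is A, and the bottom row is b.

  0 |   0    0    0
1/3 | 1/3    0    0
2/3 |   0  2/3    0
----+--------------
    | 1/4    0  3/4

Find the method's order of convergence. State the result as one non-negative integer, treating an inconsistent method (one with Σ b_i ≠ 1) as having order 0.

3

b = (1/4, 0, 3/4)
c = (0, 1/3, 2/3)
Ac = (0, 0, 2/9)
Σ b_i: 1/4·1 + 3/4·1 = 1 ✓
b·c: 3/4·2/3 = 1/2 ✓
b·c²: 3/4·4/9 = 1/3 ✓
b·Ac: 3/4·2/9 = 1/6 ✓; 3 stages ⇒ order 3.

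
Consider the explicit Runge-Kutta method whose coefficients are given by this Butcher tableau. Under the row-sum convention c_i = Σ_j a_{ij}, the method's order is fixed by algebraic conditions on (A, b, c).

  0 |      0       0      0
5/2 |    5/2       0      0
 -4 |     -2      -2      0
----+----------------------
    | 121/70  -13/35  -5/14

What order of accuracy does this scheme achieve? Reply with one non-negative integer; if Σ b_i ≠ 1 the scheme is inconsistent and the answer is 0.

2

b = (121/70, -13/35, -5/14)
c = (0, 5/2, -4)
Ac = (0, 0, -5)
Σ b_i: 121/70·1 + (-13/35)·1 + (-5/14)·1 = 1 ✓
b·c: (-13/35)·5/2 + (-5/14)·(-4) = 1/2 ✓
b·c²: (-13/35)·25/4 + (-5/14)·16 = -225/28 ≠ 1/3 ⇒ order 2.
b·Ac: (-5/14)·(-5) = 25/14 ≠ 1/6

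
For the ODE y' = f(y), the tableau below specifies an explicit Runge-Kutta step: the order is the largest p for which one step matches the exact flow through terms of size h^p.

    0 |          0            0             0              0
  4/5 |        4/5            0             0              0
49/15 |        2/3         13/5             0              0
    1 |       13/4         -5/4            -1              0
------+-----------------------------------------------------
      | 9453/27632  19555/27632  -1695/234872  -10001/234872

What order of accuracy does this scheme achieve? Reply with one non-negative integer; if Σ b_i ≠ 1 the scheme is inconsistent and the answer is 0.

3

b = (9453/27632, 19555/27632, -1695/234872, -10001/234872)
c = (0, 4/5, 49/15, 1)
Ac = (0, 0, 52/25, -64/15)
Σ b_i: 9453/27632·1 + 19555/27632·1 + (-1695/234872)·1 + (-10001/234872)·1 = 1 ✓
b·c: 19555/27632·4/5 + (-1695/234872)·49/15 + (-10001/234872)·1 = 1/2 ✓
b·c²: 19555/27632·16/25 + (-1695/234872)·2401/225 + (-10001/234872)·1 = 1/3 ✓
b·Ac: (-1695/234872)·52/25 + (-10001/234872)·(-64/15) = 1/6 ✓
b·c³: 19555/27632·64/125 + (-1695/234872)·117649/3375 + (-10001/234872)·1 = 105991/1554300 ≠ 1/4 ⇒ order 3.
b·(c∘Ac): (-1695/234872)·2548/375 + (-10001/234872)·(-64/15) = 34361/259050 ≠ 1/8
b·Ac²: (-1695/234872)·208/125 + (-10001/234872)·(-2581/225) = 25177973/52846200 ≠ 1/12
b·A²c: (-10001/234872)·(-52/25) = 130013/1467950 ≠ 1/24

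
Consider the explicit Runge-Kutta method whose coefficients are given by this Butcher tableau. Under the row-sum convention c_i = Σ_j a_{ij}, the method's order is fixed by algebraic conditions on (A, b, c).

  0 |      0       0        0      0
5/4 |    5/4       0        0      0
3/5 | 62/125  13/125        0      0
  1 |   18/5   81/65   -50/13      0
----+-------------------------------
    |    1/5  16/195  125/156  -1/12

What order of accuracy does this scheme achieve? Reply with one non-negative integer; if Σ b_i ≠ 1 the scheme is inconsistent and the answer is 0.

b = (1/5, 16/195, 125/156, -1/12)
c = (0, 5/4, 3/5, 1)
Ac = (0, 0, 13/100, -3/4)
Σ b_i: 1/5·1 + 16/195·1 + 125/156·1 + (-1/12)·1 = 1 ✓
b·c: 16/195·5/4 + 125/156·3/5 + (-1/12)·1 = 1/2 ✓
b·c²: 16/195·25/16 + 125/156·9/25 + (-1/12)·1 = 1/3 ✓
b·Ac: 125/156·13/100 + (-1/12)·(-3/4) = 1/6 ✓
b·c³: 16/195·125/64 + 125/156·27/125 + (-1/12)·1 = 1/4 ✓
b·(c∘Ac): 125/156·39/500 + (-1/12)·(-3/4) = 1/8 ✓
b·Ac²: 125/156·13/80 + (-1/12)·9/16 = 1/12 ✓
b·A²c: (-1/12)·(-1/2) = 1/24 ✓; 4 stages ⇒ order 4.

4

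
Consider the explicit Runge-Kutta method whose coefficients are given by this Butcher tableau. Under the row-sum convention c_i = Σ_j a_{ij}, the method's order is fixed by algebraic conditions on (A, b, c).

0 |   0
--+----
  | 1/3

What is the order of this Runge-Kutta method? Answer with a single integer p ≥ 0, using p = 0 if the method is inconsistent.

0

b = (1/3)
c = (0)
Σ b_i: 1/3·1 = 1/3 ≠ 1 ⇒ order 0.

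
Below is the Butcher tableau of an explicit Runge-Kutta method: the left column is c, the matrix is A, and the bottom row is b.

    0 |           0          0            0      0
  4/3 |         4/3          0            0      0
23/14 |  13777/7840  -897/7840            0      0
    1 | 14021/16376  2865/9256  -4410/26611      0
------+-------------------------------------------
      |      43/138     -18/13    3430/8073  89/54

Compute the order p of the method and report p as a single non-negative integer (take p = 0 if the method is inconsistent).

b = (43/138, -18/13, 3430/8073, 89/54)
c = (0, 4/3, 23/14, 1)
Ac = (0, 0, -299/1960, 25/178)
Σ b_i: 43/138·1 + (-18/13)·1 + 3430/8073·1 + 89/54·1 = 1 ✓
b·c: (-18/13)·4/3 + 3430/8073·23/14 + 89/54·1 = 1/2 ✓
b·c²: (-18/13)·16/9 + 3430/8073·529/196 + 89/54·1 = 1/3 ✓
b·Ac: 3430/8073·(-299/1960) + 89/54·25/178 = 1/6 ✓
b·c³: (-18/13)·64/27 + 3430/8073·12167/2744 + 89/54·1 = 1/4 ✓
b·(c∘Ac): 3430/8073·(-6877/27440) + 89/54·25/178 = 1/8 ✓
b·Ac²: 3430/8073·(-299/1470) + 89/54·55/534 = 1/12 ✓
b·A²c: 89/54·9/356 = 1/24 ✓; 4 stages ⇒ order 4.

4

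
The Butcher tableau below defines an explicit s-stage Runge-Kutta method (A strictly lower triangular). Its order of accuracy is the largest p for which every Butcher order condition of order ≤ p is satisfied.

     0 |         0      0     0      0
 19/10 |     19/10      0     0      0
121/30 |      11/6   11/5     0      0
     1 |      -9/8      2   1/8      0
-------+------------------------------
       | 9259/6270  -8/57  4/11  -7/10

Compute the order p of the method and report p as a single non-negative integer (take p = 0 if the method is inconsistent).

b = (9259/6270, -8/57, 4/11, -7/10)
c = (0, 19/10, 121/30, 1)
Ac = (0, 0, 209/50, 1033/240)
Σ b_i: 9259/6270·1 + (-8/57)·1 + 4/11·1 + (-7/10)·1 = 1 ✓
b·c: (-8/57)·19/10 + 4/11·121/30 + (-7/10)·1 = 1/2 ✓
b·c²: (-8/57)·361/100 + 4/11·14641/900 + (-7/10)·1 = 2119/450 ≠ 1/3 ⇒ order 2.
b·Ac: 4/11·209/50 + (-7/10)·1033/240 = -3583/2400 ≠ 1/6

2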